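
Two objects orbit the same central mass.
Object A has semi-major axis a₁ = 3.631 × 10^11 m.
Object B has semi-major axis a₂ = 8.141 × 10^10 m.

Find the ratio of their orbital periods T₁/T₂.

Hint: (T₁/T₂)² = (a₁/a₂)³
a₁ = 3.631 × 10^11 m
a₂ = 8.141 × 10^10 m
a₁/a₂ = 4.46014
T₁/T₂ = (a₁/a₂)^(3/2) = (4.46014)^1.5 = 9.41939

Final answer: T₁/T₂ = 9.419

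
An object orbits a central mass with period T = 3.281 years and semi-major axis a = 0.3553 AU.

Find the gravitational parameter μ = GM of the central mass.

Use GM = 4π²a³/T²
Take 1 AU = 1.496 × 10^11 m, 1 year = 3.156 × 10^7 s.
T = 3.281 years = 1.03548 × 10^8 s
a = 0.3553 AU = 5.31529 × 10^10 m
a³ = 1.50169 × 10^32 m³
T² = 1.07223 × 10^16 s²
GM = 4π² × (1.50169 × 10^32) / (1.07223 × 10^16) = 5.52909 × 10^17 m³/s²
GM ≈ 5.529 × 10^17 m³/s²

Final answer: GM = 5.529 × 10^17 m³/s²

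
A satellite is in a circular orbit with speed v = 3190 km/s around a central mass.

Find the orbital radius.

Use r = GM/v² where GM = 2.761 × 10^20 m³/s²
v = 3190 km/s = 3.19 × 10^6 m/s
GM = 2.761 × 10^20 m³/s²
v² = 1.01761 × 10^13 m²/s²
r = GM/v² = (2.761 × 10^20) / (1.01761 × 10^13) = 2.71322 × 10^7 m ≈ 27.13 Mm

Final answer: 27.13 Mm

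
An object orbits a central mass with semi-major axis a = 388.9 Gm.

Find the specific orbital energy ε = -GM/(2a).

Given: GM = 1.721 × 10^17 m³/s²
a = 388.9 Gm = 3.889 × 10^11 m
GM = 1.721 × 10^17 m³/s²
2a = 7.778 × 10^11 m
ε = −GM/(2a) = -221265 J/kg ≈ -221.3 kJ/kg

Final answer: -221.3 kJ/kg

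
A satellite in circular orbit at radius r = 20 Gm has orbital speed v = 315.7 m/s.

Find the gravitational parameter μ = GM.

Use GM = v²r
r = 20 Gm = 2 × 10^10 m
v = 315.7 m/s
v² = 99666.5 m²/s²
GM = v²r = 99666.5 × 2 × 10^10 = 1.99333 × 10^15 m³/s²
GM ≈ 1.993 × 10^15 m³/s²

Final answer: GM = 1.993 × 10^15 m³/s²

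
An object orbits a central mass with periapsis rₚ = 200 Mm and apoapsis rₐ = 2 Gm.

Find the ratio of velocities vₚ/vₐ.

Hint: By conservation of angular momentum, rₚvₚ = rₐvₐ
rₚ = 200 Mm = 2 × 10^8 m
rₐ = 2 Gm = 2 × 10^9 m
rₚvₚ = rₐvₐ  ⇒  vₚ/vₐ = rₐ/rₚ
vₚ/vₐ = (2 × 10^9) / (2 × 10^8) = 10

Final answer: vₚ/vₐ = 10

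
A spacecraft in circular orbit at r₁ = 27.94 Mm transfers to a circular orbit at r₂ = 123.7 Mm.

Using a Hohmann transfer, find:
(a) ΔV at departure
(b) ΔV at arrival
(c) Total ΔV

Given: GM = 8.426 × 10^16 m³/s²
r₁ = 27.94 Mm = 2.794 × 10^7 m
r₂ = 123.7 Mm = 1.237 × 10^8 m
GM = 8.426 × 10^16 m³/s²
Transfer ellipse: a_t = (r₁ + r₂)/2 = 7.582 × 10^7 m
Circular speed at r₁: v₁ = √(GM/r₁) = 54915.8 m/s
Transfer speed at r₁ (periapsis): v₁ₜ = √(GM(2/r₁ − 1/a_t)) = 70144 m/s
(a) ΔV₁ = v₁ₜ − v₁ = 15228.2 m/s ≈ 15.23 km/s
Circular speed at r₂: v₂ = √(GM/r₂) = 26099.1 m/s
Transfer speed at r₂ (apoapsis): v₂ₜ = √(GM(2/r₂ − 1/a_t)) = 15843.4 m/s
(b) ΔV₂ = v₂ − v₂ₜ = 10255.8 m/s ≈ 10.26 km/s
(c) ΔV_total = ΔV₁ + ΔV₂ = 25483.9 m/s ≈ 25.48 km/s

Final answer:
(a) ΔV₁ = 15.23 km/s
(b) ΔV₂ = 10.26 km/s
(c) ΔV_total = 25.48 km/s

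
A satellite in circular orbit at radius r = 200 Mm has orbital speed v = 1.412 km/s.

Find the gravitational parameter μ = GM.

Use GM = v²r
r = 200 Mm = 2 × 10^8 m
v = 1.412 km/s = 1412 m/s
v² = 1.99374 × 10^6 m²/s²
GM = v²r = 1.99374 × 10^6 × 2 × 10^8 = 3.98749 × 10^14 m³/s²
GM ≈ 3.987 × 10^14 m³/s²

Final answer: GM = 3.987 × 10^14 m³/s²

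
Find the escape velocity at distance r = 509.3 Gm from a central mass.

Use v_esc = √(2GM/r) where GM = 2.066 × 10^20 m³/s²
r = 509.3 Gm = 5.093 × 10^11 m
GM = 2.066 × 10^20 m³/s²
2GM/r = 2 × (2.066 × 10^20) / (5.093 × 10^11) = 8.1131 × 10^8 m²/s²
v_esc = √(2GM/r) = 28483.5 m/s ≈ 28.48 km/s

Final answer: 28.48 km/s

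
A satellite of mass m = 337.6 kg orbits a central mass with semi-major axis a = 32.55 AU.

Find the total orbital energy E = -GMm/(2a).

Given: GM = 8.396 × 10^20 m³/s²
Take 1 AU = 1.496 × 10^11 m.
a = 32.55 AU = 4.86948 × 10^12 m
GM = 8.396 × 10^20 m³/s²
2a = 9.73896 × 10^12 m
GMm = 8.396 × 10^20 × 337.6 = 2.83449 × 10^23 m³·kg/s²
E = −GMm/(2a) = -2.91046 × 10^10 J ≈ -29.1 GJ

Final answer: -29.1 GJ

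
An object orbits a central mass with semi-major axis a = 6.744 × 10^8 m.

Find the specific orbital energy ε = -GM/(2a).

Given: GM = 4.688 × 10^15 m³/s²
a = 6.744 × 10^8 m
GM = 4.688 × 10^15 m³/s²
2a = 1.3488 × 10^9 m
ε = −GM/(2a) = -3.47568 × 10^6 J/kg ≈ -3.476 MJ/kg

Final answer: -3.476 MJ/kg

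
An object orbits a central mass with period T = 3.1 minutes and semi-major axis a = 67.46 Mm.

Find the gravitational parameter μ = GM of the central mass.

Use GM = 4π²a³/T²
T = 3.1 minutes = 186 s
a = 67.46 Mm = 6.746 × 10^7 m
a³ = 3.07 × 10^23 m³
T² = 34596 s²
GM = 4π² × (3.07 × 10^23) / 34596 = 3.50326 × 10^20 m³/s²
GM ≈ 3.503 × 10^20 m³/s²

Final answer: GM = 3.503 × 10^20 m³/s²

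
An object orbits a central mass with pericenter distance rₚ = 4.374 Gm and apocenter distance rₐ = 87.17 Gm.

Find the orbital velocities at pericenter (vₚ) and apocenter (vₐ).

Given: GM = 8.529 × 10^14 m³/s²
rₚ = 4.374 Gm = 4.374 × 10^9 m
rₐ = 87.17 Gm = 8.717 × 10^10 m
GM = 8.529 × 10^14 m³/s²
a = (rₚ + rₐ)/2 = 4.5772 × 10^10 m
Vis-viva: v² = GM (2/r − 1/a)
vₚ² = 8.529 × 10^14 × (4.57247 × 10^-10 − 2.18474 × 10^-11) = 371353 m²/s²
vₚ = 609.387 m/s ≈ 609.4 m/s
vₐ² = 8.529 × 10^14 × (2.29437 × 10^-11 − 2.18474 × 10^-11) = 934.996 m²/s²
vₐ = 30.5777 m/s ≈ 30.58 m/s

Final answer: vₚ = 609.4 m/s, vₐ = 30.58 m/s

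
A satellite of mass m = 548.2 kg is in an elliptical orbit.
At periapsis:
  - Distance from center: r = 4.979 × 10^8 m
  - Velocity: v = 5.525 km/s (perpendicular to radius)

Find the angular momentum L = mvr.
r = 4.979 × 10^8 m
v = 5.525 km/s = 5525 m/s
vr = 5525 × 4.979 × 10^8 = 2.7509 × 10^12 m²/s
L = m × vr = 548.2 × 2.7509 × 10^12 = 1.50804 × 10^15 kg·m²/s ≈ 1.508 × 10^15 kg·m²/s

Final answer: L = 1.508 × 10^15 kg·m²/s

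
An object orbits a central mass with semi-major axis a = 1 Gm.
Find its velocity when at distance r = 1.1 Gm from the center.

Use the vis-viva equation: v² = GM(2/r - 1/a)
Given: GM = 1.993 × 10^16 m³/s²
a = 1 Gm = 1 × 10^9 m
r = 1.1 Gm = 1.1 × 10^9 m
GM = 1.993 × 10^16 m³/s²
2/r − 1/a = 1.81818 × 10^-9 − 1 × 10^-9 = 8.18182 × 10^-10 m⁻¹
v² = GM (2/r − 1/a) = 1.63064 × 10^7 m²/s²
v = 4038.11 m/s ≈ 4.038 km/s

Final answer: 4.038 km/s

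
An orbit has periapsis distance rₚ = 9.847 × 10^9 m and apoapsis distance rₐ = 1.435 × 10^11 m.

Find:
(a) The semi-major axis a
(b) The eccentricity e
rₚ = 9.847 × 10^9 m
rₐ = 1.435 × 10^11 m
(a) a = (rₚ + rₐ)/2 = 7.66735 × 10^10 m ≈ 7.667 × 10^10 m
(b) e = (rₐ − rₚ)/(rₐ + rₚ) = (1.33653 × 10^11) / (1.53347 × 10^11) = 0.871572

Final answer:
(a) a = 7.667 × 10^10 m
(b) e = 0.8716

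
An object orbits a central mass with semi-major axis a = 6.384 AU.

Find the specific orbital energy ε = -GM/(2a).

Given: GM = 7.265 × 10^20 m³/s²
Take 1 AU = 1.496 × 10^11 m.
a = 6.384 AU = 9.55046 × 10^11 m
GM = 7.265 × 10^20 m³/s²
2a = 1.91009 × 10^12 m
ε = −GM/(2a) = -3.80348 × 10^8 J/kg ≈ -380.3 MJ/kg

Final answer: -380.3 MJ/kg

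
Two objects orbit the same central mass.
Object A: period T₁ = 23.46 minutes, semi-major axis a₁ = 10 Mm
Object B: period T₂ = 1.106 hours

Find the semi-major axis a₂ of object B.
T₁ = 23.46 minutes = 1407.6 s
T₂ = 1.106 hours = 3981.6 s
a₁ = 10 Mm = 1 × 10^7 m
Kepler's third law: (T₂/T₁)² = (a₂/a₁)³  ⇒  a₂ = a₁ (T₂/T₁)^(2/3)
T₂/T₁ = 2.82864
(T₂/T₁)^(2/3) = 2.0001
a₂ = 1 × 10^7 m × 2.0001 = 2.0001 × 10^7 m ≈ 20 Mm

Final answer: a₂ = 20 Mm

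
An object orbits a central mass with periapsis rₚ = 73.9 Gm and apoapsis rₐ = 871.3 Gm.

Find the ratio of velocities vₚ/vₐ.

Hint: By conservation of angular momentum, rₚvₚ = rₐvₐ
rₚ = 73.9 Gm = 7.39 × 10^10 m
rₐ = 871.3 Gm = 8.713 × 10^11 m
rₚvₚ = rₐvₐ  ⇒  vₚ/vₐ = rₐ/rₚ
vₚ/vₐ = (8.713 × 10^11) / (7.39 × 10^10) = 11.7903

Final answer: vₚ/vₐ = 11.79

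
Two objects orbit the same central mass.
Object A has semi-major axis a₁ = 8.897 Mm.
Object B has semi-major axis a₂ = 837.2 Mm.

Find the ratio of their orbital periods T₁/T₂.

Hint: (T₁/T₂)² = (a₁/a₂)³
a₁ = 8.897 Mm = 8.897 × 10^6 m
a₂ = 837.2 Mm = 8.372 × 10^8 m
a₁/a₂ = 0.0106271
T₁/T₂ = (a₁/a₂)^(3/2) = (0.0106271)^1.5 = 0.00109552

Final answer: T₁/T₂ = 0.001096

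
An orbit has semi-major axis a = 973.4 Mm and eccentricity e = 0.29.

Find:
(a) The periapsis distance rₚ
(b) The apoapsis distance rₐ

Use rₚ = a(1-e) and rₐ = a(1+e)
a = 973.4 Mm = 9.734 × 10^8 m
e = 0.29:  1 − e = 0.71,  1 + e = 1.29
(a) rₚ = a(1 − e) = 9.734 × 10^8 m × 0.71 = 6.91114 × 10^8 m ≈ 691.1 Mm
(b) rₐ = a(1 + e) = 9.734 × 10^8 m × 1.29 = 1.25569 × 10^9 m ≈ 1.256 Gm

Final answer:
(a) rₚ = 691.1 Mm
(b) rₐ = 1.256 Gm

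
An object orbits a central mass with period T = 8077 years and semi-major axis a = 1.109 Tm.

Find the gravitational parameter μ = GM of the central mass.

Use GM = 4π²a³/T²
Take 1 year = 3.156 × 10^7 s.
T = 8077 years = 2.5491 × 10^11 s
a = 1.109 Tm = 1.109 × 10^12 m
a³ = 1.36394 × 10^36 m³
T² = 6.49792 × 10^22 s²
GM = 4π² × (1.36394 × 10^36) / (6.49792 × 10^22) = 8.28667 × 10^14 m³/s²
GM ≈ 8.287 × 10^14 m³/s²

Final answer: GM = 8.287 × 10^14 m³/s²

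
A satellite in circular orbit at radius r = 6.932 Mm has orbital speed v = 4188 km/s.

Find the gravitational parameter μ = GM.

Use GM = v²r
r = 6.932 Mm = 6.932 × 10^6 m
v = 4188 km/s = 4.188 × 10^6 m/s
v² = 1.75393 × 10^13 m²/s²
GM = v²r = 1.75393 × 10^13 × 6.932 × 10^6 = 1.21583 × 10^20 m³/s²
GM ≈ 1.216 × 10^20 m³/s²

Final answer: GM = 1.216 × 10^20 m³/s²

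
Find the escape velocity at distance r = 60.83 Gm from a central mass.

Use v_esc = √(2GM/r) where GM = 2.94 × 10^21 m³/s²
r = 60.83 Gm = 6.083 × 10^10 m
GM = 2.94 × 10^21 m³/s²
2GM/r = 2 × (2.94 × 10^21) / (6.083 × 10^10) = 9.66628 × 10^10 m²/s²
v_esc = √(2GM/r) = 310906 m/s ≈ 310.9 km/s

Final answer: 310.9 km/s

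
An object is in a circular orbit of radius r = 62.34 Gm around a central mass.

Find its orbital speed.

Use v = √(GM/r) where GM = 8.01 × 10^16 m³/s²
r = 62.34 Gm = 6.234 × 10^10 m
GM = 8.01 × 10^16 m³/s²
GM/r = (8.01 × 10^16) / (6.234 × 10^10) = 1.28489 × 10^6 m²/s²
v = √(GM/r) = 1133.53 m/s ≈ 1.134 km/s

Final answer: 1.134 km/s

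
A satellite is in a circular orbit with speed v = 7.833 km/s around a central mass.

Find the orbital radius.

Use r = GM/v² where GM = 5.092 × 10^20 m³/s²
v = 7.833 km/s = 7833 m/s
GM = 5.092 × 10^20 m³/s²
v² = 6.13559 × 10^7 m²/s²
r = GM/v² = (5.092 × 10^20) / (6.13559 × 10^7) = 8.29912 × 10^12 m ≈ 8.299 × 10^12 m

Final answer: 8.299 × 10^12 m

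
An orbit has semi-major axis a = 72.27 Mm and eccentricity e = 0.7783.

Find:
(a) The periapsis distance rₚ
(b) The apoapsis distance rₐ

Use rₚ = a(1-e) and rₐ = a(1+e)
a = 72.27 Mm = 7.227 × 10^7 m
e = 0.7783:  1 − e = 0.2217,  1 + e = 1.7783
(a) rₚ = a(1 − e) = 7.227 × 10^7 m × 0.2217 = 1.60223 × 10^7 m ≈ 16.02 Mm
(b) rₐ = a(1 + e) = 7.227 × 10^7 m × 1.7783 = 1.28518 × 10^8 m ≈ 128.5 Mm

Final answer:
(a) rₚ = 16.02 Mm
(b) rₐ = 128.5 Mm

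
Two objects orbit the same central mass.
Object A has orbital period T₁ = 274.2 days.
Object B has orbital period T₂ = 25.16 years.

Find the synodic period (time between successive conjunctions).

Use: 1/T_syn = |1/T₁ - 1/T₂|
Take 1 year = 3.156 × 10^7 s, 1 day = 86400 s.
T₁ = 274.2 days = 2.36909 × 10^7 s
T₂ = 25.16 years = 7.9405 × 10^8 s
1/T₁ = 4.22103 × 10^-8 s⁻¹
1/T₂ = 1.25937 × 10^-9 s⁻¹
|1/T₁ − 1/T₂| = 4.0951 × 10^-8 s⁻¹
T_syn = 1 / |1/T₁ − 1/T₂| = 2.44194 × 10^7 s ≈ 282.6 days

Final answer: T_syn = 282.6 days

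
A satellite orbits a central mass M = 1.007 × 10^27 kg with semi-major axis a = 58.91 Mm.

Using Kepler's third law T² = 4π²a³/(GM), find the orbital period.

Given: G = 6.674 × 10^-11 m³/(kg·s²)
M = 1.007 × 10^27 kg
GM = G × M = 6.674 × 10^-11 × 1.007 × 10^27 = 6.72072 × 10^16 m³/s²
a = 58.91 Mm = 5.891 × 10^7 m
a³ = 2.04441 × 10^23 m³
T = 2π √(a³/GM) = 2π √((2.04441 × 10^23) / (6.72072 × 10^16)) = 2π × 1744.12 s
T = 10958.6 s ≈ 3.044 hours

Final answer: 3.044 hours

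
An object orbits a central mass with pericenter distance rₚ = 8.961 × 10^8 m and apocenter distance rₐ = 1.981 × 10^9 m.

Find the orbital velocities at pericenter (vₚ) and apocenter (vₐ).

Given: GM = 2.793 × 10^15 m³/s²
rₚ = 8.961 × 10^8 m
rₐ = 1.981 × 10^9 m
GM = 2.793 × 10^15 m³/s²
a = (rₚ + rₐ)/2 = 1.43855 × 10^9 m
Vis-viva: v² = GM (2/r − 1/a)
vₚ² = 2.793 × 10^15 × (2.23189 × 10^-9 − 6.95144 × 10^-10) = 4.29214 × 10^6 m²/s²
vₚ = 2071.75 m/s ≈ 2.072 km/s
vₐ² = 2.793 × 10^15 × (1.00959 × 10^-9 − 6.95144 × 10^-10) = 878250 m²/s²
vₐ = 937.15 m/s ≈ 937.1 m/s

Final answer: vₚ = 2.072 km/s, vₐ = 937.1 m/s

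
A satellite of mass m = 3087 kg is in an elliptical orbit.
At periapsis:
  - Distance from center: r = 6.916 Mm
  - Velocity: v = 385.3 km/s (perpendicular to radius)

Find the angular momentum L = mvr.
r = 6.916 Mm = 6.916 × 10^6 m
v = 385.3 km/s = 385300 m/s
vr = 385300 × 6.916 × 10^6 = 2.66473 × 10^12 m²/s
L = m × vr = 3087 × 2.66473 × 10^12 = 8.22604 × 10^15 kg·m²/s ≈ 8.226 × 10^15 kg·m²/s

Final answer: L = 8.226 × 10^15 kg·m²/s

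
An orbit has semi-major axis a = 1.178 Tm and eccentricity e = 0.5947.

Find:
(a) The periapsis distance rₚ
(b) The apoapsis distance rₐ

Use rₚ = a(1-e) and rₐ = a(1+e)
a = 1.178 Tm = 1.178 × 10^12 m
e = 0.5947:  1 − e = 0.4053,  1 + e = 1.5947
(a) rₚ = a(1 − e) = 1.178 × 10^12 m × 0.4053 = 4.77443 × 10^11 m ≈ 477.4 Gm
(b) rₐ = a(1 + e) = 1.178 × 10^12 m × 1.5947 = 1.87856 × 10^12 m ≈ 1.879 Tm

Final answer:
(a) rₚ = 477.4 Gm
(b) rₐ = 1.879 Tm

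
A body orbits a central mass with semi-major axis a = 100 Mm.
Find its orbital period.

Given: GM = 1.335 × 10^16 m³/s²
a = 100 Mm = 1 × 10^8 m
GM = 1.335 × 10^16 m³/s²
a³ = 1 × 10^24 m³
T = 2π √(a³/GM) = 2π √((1 × 10^24) / (1.335 × 10^16)) = 2π × 8654.85 s
T = 54380 s ≈ 15.11 hours

Final answer: 15.11 hours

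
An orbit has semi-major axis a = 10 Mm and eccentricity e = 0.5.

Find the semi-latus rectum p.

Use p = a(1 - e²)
a = 10 Mm = 1 × 10^7 m
e = 0.5,  e² = 0.25,  1 − e² = 0.75
p = a(1 − e²) = 1 × 10^7 m × 0.75 = 7.5 × 10^6 m ≈ 7.5 Mm

Final answer: p = 7.5 Mm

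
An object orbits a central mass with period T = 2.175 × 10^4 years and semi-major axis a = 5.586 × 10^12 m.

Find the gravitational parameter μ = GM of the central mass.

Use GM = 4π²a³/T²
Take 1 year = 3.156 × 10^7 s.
T = 2.175 × 10^4 years = 6.8643 × 10^11 s
a = 5.586 × 10^12 m
a³ = 1.74302 × 10^38 m³
T² = 4.71186 × 10^23 s²
GM = 4π² × (1.74302 × 10^38) / (4.71186 × 10^23) = 1.46039 × 10^16 m³/s²
GM ≈ 1.46 × 10^16 m³/s²

Final answer: GM = 1.46 × 10^16 m³/s²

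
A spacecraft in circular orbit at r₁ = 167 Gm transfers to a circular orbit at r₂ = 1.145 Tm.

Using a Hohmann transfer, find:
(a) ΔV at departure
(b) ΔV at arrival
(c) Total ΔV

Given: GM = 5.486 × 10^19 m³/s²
r₁ = 167 Gm = 1.67 × 10^11 m
r₂ = 1.145 Tm = 1.145 × 10^12 m
GM = 5.486 × 10^19 m³/s²
Transfer ellipse: a_t = (r₁ + r₂)/2 = 6.56 × 10^11 m
Circular speed at r₁: v₁ = √(GM/r₁) = 18124.7 m/s
Transfer speed at r₁ (periapsis): v₁ₜ = √(GM(2/r₁ − 1/a_t)) = 23945.3 m/s
(a) ΔV₁ = v₁ₜ − v₁ = 5820.66 m/s ≈ 5.821 km/s
Circular speed at r₂: v₂ = √(GM/r₂) = 6921.9 m/s
Transfer speed at r₂ (apoapsis): v₂ₜ = √(GM(2/r₂ − 1/a_t)) = 3492.46 m/s
(b) ΔV₂ = v₂ − v₂ₜ = 3429.44 m/s ≈ 3.429 km/s
(c) ΔV_total = ΔV₁ + ΔV₂ = 9250.1 m/s ≈ 9.25 km/s

Final answer:
(a) ΔV₁ = 5.821 km/s
(b) ΔV₂ = 3.429 km/s
(c) ΔV_total = 9.25 km/s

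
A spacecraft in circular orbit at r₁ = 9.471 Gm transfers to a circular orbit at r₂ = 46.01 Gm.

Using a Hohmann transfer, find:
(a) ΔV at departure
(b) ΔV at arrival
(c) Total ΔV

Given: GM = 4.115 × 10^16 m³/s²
r₁ = 9.471 Gm = 9.471 × 10^9 m
r₂ = 46.01 Gm = 4.601 × 10^10 m
GM = 4.115 × 10^16 m³/s²
Transfer ellipse: a_t = (r₁ + r₂)/2 = 2.77405 × 10^10 m
Circular speed at r₁: v₁ = √(GM/r₁) = 2084.43 m/s
Transfer speed at r₁ (periapsis): v₁ₜ = √(GM(2/r₁ − 1/a_t)) = 2684.45 m/s
(a) ΔV₁ = v₁ₜ − v₁ = 600.026 m/s ≈ 600 m/s
Circular speed at r₂: v₂ = √(GM/r₂) = 945.712 m/s
Transfer speed at r₂ (apoapsis): v₂ₜ = √(GM(2/r₂ − 1/a_t)) = 552.586 m/s
(b) ΔV₂ = v₂ − v₂ₜ = 393.126 m/s ≈ 393.1 m/s
(c) ΔV_total = ΔV₁ + ΔV₂ = 993.152 m/s ≈ 993.2 m/s

Final answer:
(a) ΔV₁ = 600 m/s
(b) ΔV₂ = 393.1 m/s
(c) ΔV_total = 993.2 m/s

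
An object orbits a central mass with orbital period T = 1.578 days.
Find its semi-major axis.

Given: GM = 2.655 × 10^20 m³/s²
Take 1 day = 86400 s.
T = 1.578 days = 136339 s
GM = 2.655 × 10^20 m³/s²
Kepler's third law: a³ = GM T² / (4π²)
T² = 1.85884 × 10^10 s²
a³ = (2.655 × 10^20) × (1.85884 × 10^10) / (4π²) = 1.2501 × 10^29 m³
a = (a³)^(1/3) = 5.00014 × 10^9 m ≈ 5 Gm

Final answer: 5 Gm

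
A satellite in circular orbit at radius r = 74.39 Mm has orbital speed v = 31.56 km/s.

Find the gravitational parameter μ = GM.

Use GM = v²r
r = 74.39 Mm = 7.439 × 10^7 m
v = 31.56 km/s = 31560 m/s
v² = 9.96034 × 10^8 m²/s²
GM = v²r = 9.96034 × 10^8 × 7.439 × 10^7 = 7.40949 × 10^16 m³/s²
GM ≈ 7.409 × 10^16 m³/s²

Final answer: GM = 7.409 × 10^16 m³/s²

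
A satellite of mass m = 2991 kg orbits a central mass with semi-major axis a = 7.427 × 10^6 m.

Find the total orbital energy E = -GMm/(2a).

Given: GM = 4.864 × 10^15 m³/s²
a = 7.427 × 10^6 m
GM = 4.864 × 10^15 m³/s²
2a = 1.4854 × 10^7 m
GMm = 4.864 × 10^15 × 2991 = 1.45482 × 10^19 m³·kg/s²
E = −GMm/(2a) = -9.79415 × 10^11 J ≈ -979.4 GJ

Final answer: -979.4 GJ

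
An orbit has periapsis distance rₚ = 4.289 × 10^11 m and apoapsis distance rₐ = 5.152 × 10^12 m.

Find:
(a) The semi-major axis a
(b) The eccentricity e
rₚ = 4.289 × 10^11 m
rₐ = 5.152 × 10^12 m
(a) a = (rₚ + rₐ)/2 = 2.79045 × 10^12 m ≈ 2.79 × 10^12 m
(b) e = (rₐ − rₚ)/(rₐ + rₚ) = (4.7231 × 10^12) / (5.5809 × 10^12) = 0.846297

Final answer:
(a) a = 2.79 × 10^12 m
(b) e = 0.8463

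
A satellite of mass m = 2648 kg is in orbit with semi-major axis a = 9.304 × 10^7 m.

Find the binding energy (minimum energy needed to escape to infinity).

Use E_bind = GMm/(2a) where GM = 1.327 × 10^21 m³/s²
a = 9.304 × 10^7 m
GM = 1.327 × 10^21 m³/s²
m = 2648 kg
GMm = 1.327 × 10^21 × 2648 = 3.5139 × 10^24 m³·kg/s²
2a = 1.8608 × 10^8 m
E_bind = GMm/(2a) = 1.88838 × 10^16 J ≈ 18.88 PJ

Final answer: 18.88 PJ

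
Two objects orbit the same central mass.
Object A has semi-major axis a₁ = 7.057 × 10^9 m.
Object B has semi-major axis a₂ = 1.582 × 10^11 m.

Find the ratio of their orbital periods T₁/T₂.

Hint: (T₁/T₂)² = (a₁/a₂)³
a₁ = 7.057 × 10^9 m
a₂ = 1.582 × 10^11 m
a₁/a₂ = 0.0446081
T₁/T₂ = (a₁/a₂)^(3/2) = (0.0446081)^1.5 = 0.00942151

Final answer: T₁/T₂ = 0.009422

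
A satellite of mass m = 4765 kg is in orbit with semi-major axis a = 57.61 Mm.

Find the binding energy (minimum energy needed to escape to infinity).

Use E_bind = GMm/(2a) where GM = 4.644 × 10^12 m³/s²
a = 57.61 Mm = 5.761 × 10^7 m
GM = 4.644 × 10^12 m³/s²
m = 4765 kg
GMm = 4.644 × 10^12 × 4765 = 2.21287 × 10^16 m³·kg/s²
2a = 1.1522 × 10^8 m
E_bind = GMm/(2a) = 1.92056 × 10^8 J ≈ 192.1 MJ

Final answer: 192.1 MJ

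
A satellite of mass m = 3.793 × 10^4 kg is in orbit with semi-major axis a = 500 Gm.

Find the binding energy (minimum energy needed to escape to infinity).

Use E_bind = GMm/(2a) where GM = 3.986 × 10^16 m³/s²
a = 500 Gm = 5 × 10^11 m
GM = 3.986 × 10^16 m³/s²
m = 3.793 × 10^4 kg
GMm = 3.986 × 10^16 × 37930 = 1.51189 × 10^21 m³·kg/s²
2a = 1 × 10^12 m
E_bind = GMm/(2a) = 1.51189 × 10^9 J ≈ 1.512 GJ

Final answer: 1.512 GJ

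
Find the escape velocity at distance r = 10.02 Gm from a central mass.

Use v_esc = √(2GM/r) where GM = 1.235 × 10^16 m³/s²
r = 10.02 Gm = 1.002 × 10^10 m
GM = 1.235 × 10^16 m³/s²
2GM/r = 2 × (1.235 × 10^16) / (1.002 × 10^10) = 2.46507 × 10^6 m²/s²
v_esc = √(2GM/r) = 1570.05 m/s ≈ 1.57 km/s

Final answer: 1.57 km/s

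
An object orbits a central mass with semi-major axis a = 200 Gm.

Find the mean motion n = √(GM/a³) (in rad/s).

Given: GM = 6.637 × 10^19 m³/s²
a = 200 Gm = 2 × 10^11 m
GM = 6.637 × 10^19 m³/s²
a³ = 8 × 10^33 m³
GM/a³ = (6.637 × 10^19) / (8 × 10^33) = 8.29625 × 10^-15 s⁻²
n = √(GM/a³) = 9.10838 × 10^-8 rad/s ≈ 9.108 × 10^-8 rad/s

Final answer: n = 9.108 × 10^-8 rad/s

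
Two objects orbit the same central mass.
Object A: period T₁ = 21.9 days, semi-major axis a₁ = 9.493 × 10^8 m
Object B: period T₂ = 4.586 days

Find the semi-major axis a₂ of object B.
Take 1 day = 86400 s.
T₁ = 21.9 days = 1.89216 × 10^6 s
T₂ = 4.586 days = 396230 s
a₁ = 9.493 × 10^8 m
Kepler's third law: (T₂/T₁)² = (a₂/a₁)³  ⇒  a₂ = a₁ (T₂/T₁)^(2/3)
T₂/T₁ = 0.209406
(T₂/T₁)^(2/3) = 0.352636
a₂ = 9.493 × 10^8 m × 0.352636 = 3.34757 × 10^8 m ≈ 3.348 × 10^8 m

Final answer: a₂ = 3.348 × 10^8 m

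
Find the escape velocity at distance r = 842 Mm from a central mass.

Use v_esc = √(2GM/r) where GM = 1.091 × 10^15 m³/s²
r = 842 Mm = 8.42 × 10^8 m
GM = 1.091 × 10^15 m³/s²
2GM/r = 2 × (1.091 × 10^15) / (8.42 × 10^8) = 2.59145 × 10^6 m²/s²
v_esc = √(2GM/r) = 1609.8 m/s ≈ 1.61 km/s

Final answer: 1.61 km/s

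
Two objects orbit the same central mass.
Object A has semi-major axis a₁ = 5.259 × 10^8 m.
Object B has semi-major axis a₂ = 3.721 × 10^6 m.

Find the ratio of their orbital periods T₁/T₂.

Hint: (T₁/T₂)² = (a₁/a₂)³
a₁ = 5.259 × 10^8 m
a₂ = 3.721 × 10^6 m
a₁/a₂ = 141.333
T₁/T₂ = (a₁/a₂)^(3/2) = (141.333)^1.5 = 1680.22

Final answer: T₁/T₂ = 1680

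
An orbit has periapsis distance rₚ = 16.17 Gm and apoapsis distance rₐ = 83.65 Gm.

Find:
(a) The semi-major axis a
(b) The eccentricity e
rₚ = 16.17 Gm = 1.617 × 10^10 m
rₐ = 83.65 Gm = 8.365 × 10^10 m
(a) a = (rₚ + rₐ)/2 = 4.991 × 10^10 m ≈ 49.91 Gm
(b) e = (rₐ − rₚ)/(rₐ + rₚ) = (6.748 × 10^10) / (9.982 × 10^10) = 0.676017

Final answer:
(a) a = 49.91 Gm
(b) e = 0.676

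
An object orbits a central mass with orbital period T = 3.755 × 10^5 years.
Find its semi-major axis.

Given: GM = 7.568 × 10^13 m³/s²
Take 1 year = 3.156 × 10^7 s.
T = 3.755 × 10^5 years = 1.18508 × 10^13 s
GM = 7.568 × 10^13 m³/s²
Kepler's third law: a³ = GM T² / (4π²)
T² = 1.40441 × 10^26 s²
a³ = (7.568 × 10^13) × (1.40441 × 10^26) / (4π²) = 2.69225 × 10^38 m³
a = (a³)^(1/3) = 6.45711 × 10^12 m ≈ 6.457 Tm

Final answer: 6.457 Tm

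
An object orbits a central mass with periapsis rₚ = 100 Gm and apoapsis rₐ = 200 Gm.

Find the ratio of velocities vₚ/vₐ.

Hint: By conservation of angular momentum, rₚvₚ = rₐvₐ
rₚ = 100 Gm = 1 × 10^11 m
rₐ = 200 Gm = 2 × 10^11 m
rₚvₚ = rₐvₐ  ⇒  vₚ/vₐ = rₐ/rₚ
vₚ/vₐ = (2 × 10^11) / (1 × 10^11) = 2

Final answer: vₚ/vₐ = 2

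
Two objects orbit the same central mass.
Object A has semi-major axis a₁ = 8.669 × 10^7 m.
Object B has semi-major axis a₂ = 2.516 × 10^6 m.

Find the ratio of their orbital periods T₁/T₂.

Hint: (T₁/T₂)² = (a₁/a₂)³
a₁ = 8.669 × 10^7 m
a₂ = 2.516 × 10^6 m
a₁/a₂ = 34.4555
T₁/T₂ = (a₁/a₂)^(3/2) = (34.4555)^1.5 = 202.25

Final answer: T₁/T₂ = 202.2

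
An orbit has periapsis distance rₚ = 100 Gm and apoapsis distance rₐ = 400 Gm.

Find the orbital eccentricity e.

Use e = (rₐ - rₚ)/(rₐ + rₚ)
rₚ = 100 Gm = 1 × 10^11 m
rₐ = 400 Gm = 4 × 10^11 m
rₐ − rₚ = 3 × 10^11 m
rₐ + rₚ = 5 × 10^11 m
e = (rₐ − rₚ)/(rₐ + rₚ) = 0.6

Final answer: e = 0.6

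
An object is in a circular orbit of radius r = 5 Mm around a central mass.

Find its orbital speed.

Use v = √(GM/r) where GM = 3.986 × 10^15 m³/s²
r = 5 Mm = 5 × 10^6 m
GM = 3.986 × 10^15 m³/s²
GM/r = (3.986 × 10^15) / (5 × 10^6) = 7.972 × 10^8 m²/s²
v = √(GM/r) = 28234.7 m/s ≈ 28.23 km/s

Final answer: 28.23 km/s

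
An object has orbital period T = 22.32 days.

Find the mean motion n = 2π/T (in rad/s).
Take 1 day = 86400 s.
T = 22.32 days = 1.92845 × 10^6 s
n = 2π / (1.92845 × 10^6 s) = 3.25816 × 10^-6 rad/s ≈ 3.258 × 10^-6 rad/s

Final answer: n = 3.258 × 10^-6 rad/s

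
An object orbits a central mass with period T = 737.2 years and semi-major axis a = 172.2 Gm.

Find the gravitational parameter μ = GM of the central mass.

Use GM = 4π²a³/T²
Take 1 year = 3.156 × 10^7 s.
T = 737.2 years = 2.3266 × 10^10 s
a = 172.2 Gm = 1.722 × 10^11 m
a³ = 5.10622 × 10^33 m³
T² = 5.41308 × 10^20 s²
GM = 4π² × (5.10622 × 10^33) / (5.41308 × 10^20) = 3.72404 × 10^14 m³/s²
GM ≈ 3.724 × 10^14 m³/s²

Final answer: GM = 3.724 × 10^14 m³/s²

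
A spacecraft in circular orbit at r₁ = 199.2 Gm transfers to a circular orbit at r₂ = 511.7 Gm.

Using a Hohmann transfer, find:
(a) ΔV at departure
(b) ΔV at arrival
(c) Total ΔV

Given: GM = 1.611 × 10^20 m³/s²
r₁ = 199.2 Gm = 1.992 × 10^11 m
r₂ = 511.7 Gm = 5.117 × 10^11 m
GM = 1.611 × 10^20 m³/s²
Transfer ellipse: a_t = (r₁ + r₂)/2 = 3.5545 × 10^11 m
Circular speed at r₁: v₁ = √(GM/r₁) = 28438.3 m/s
Transfer speed at r₁ (periapsis): v₁ₜ = √(GM(2/r₁ − 1/a_t)) = 34121 m/s
(a) ΔV₁ = v₁ₜ − v₁ = 5682.72 m/s ≈ 5.683 km/s
Circular speed at r₂: v₂ = √(GM/r₂) = 17743.5 m/s
Transfer speed at r₂ (apoapsis): v₂ₜ = √(GM(2/r₂ − 1/a_t)) = 13283 m/s
(b) ΔV₂ = v₂ − v₂ₜ = 4460.55 m/s ≈ 4.461 km/s
(c) ΔV_total = ΔV₁ + ΔV₂ = 10143.3 m/s ≈ 10.14 km/s

Final answer:
(a) ΔV₁ = 5.683 km/s
(b) ΔV₂ = 4.461 km/s
(c) ΔV_total = 10.14 km/s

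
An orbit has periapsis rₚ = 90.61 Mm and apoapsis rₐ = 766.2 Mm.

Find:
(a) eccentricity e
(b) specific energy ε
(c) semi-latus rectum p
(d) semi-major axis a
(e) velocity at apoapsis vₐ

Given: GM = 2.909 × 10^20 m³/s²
rₚ = 90.61 Mm = 9.061 × 10^7 m
rₐ = 766.2 Mm = 7.662 × 10^8 m
GM = 2.909 × 10^20 m³/s²
a = (rₚ + rₐ)/2 = 4.28405 × 10^8 m
e = (rₐ − rₚ)/(rₐ + rₚ) = (6.7559 × 10^8) / (8.5681 × 10^8) = 0.788495
(a) e = 0.788495 ≈ 0.7885
(b) 2a = 8.5681 × 10^8 m;  ε = −GM/(2a) = -3.39515 × 10^11 J/kg ≈ -339.5 GJ/kg
(c) 1 − e² = 0.378276;  p = a(1 − e²) = 4.28405 × 10^8 × 0.378276 = 1.62055 × 10^8 m ≈ 162.1 Mm
(d) a = 4.28405 × 10^8 m ≈ 428.4 Mm
(e) vₐ² = GM (2/rₐ − 1/a) = 2.909 × 10^20 × (2.61028 × 10^-9 − 2.33424 × 10^-9) = 8.03014 × 10^10 m²/s²;  vₐ = 283375 m/s ≈ 283.4 km/s

Final answer:
(a) eccentricity e = 0.7885
(b) specific energy ε = -339.5 GJ/kg
(c) semi-latus rectum p = 162.1 Mm
(d) semi-major axis a = 428.4 Mm
(e) velocity at apoapsis vₐ = 283.4 km/s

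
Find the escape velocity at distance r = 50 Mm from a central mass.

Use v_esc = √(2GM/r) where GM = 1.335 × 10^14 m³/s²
r = 50 Mm = 5 × 10^7 m
GM = 1.335 × 10^14 m³/s²
2GM/r = 2 × (1.335 × 10^14) / (5 × 10^7) = 5.34 × 10^6 m²/s²
v_esc = √(2GM/r) = 2310.84 m/s ≈ 2.311 km/s

Final answer: 2.311 km/s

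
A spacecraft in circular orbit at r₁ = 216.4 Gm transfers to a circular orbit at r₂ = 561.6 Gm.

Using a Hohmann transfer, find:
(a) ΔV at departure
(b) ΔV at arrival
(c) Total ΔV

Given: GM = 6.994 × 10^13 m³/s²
r₁ = 216.4 Gm = 2.164 × 10^11 m
r₂ = 561.6 Gm = 5.616 × 10^11 m
GM = 6.994 × 10^13 m³/s²
Transfer ellipse: a_t = (r₁ + r₂)/2 = 3.89 × 10^11 m
Circular speed at r₁: v₁ = √(GM/r₁) = 17.9777 m/s
Transfer speed at r₁ (periapsis): v₁ₜ = √(GM(2/r₁ − 1/a_t)) = 21.601 m/s
(a) ΔV₁ = v₁ₜ − v₁ = 3.62325 m/s ≈ 3.623 m/s
Circular speed at r₂: v₂ = √(GM/r₂) = 11.1596 m/s
Transfer speed at r₂ (apoapsis): v₂ₜ = √(GM(2/r₂ − 1/a_t)) = 8.32344 m/s
(b) ΔV₂ = v₂ − v₂ₜ = 2.83617 m/s ≈ 2.836 m/s
(c) ΔV_total = ΔV₁ + ΔV₂ = 6.45942 m/s ≈ 6.459 m/s

Final answer:
(a) ΔV₁ = 3.623 m/s
(b) ΔV₂ = 2.836 m/s
(c) ΔV_total = 6.459 m/s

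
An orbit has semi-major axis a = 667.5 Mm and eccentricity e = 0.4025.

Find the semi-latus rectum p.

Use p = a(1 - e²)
a = 667.5 Mm = 6.675 × 10^8 m
e = 0.4025,  e² = 0.162006,  1 − e² = 0.837994
p = a(1 − e²) = 6.675 × 10^8 m × 0.837994 = 5.59361 × 10^8 m ≈ 559.4 Mm

Final answer: p = 559.4 Mm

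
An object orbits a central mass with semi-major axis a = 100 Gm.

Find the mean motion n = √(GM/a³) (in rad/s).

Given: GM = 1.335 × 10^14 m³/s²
a = 100 Gm = 1 × 10^11 m
GM = 1.335 × 10^14 m³/s²
a³ = 1 × 10^33 m³
GM/a³ = (1.335 × 10^14) / (1 × 10^33) = 1.335 × 10^-19 s⁻²
n = √(GM/a³) = 3.65377 × 10^-10 rad/s ≈ 3.654 × 10^-10 rad/s

Final answer: n = 3.654 × 10^-10 rad/s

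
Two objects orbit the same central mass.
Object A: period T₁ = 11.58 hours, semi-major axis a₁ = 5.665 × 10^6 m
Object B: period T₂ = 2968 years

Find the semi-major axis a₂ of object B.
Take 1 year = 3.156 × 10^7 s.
T₁ = 11.58 hours = 41688 s
T₂ = 2968 years = 9.36701 × 10^10 s
a₁ = 5.665 × 10^6 m
Kepler's third law: (T₂/T₁)² = (a₂/a₁)³  ⇒  a₂ = a₁ (T₂/T₁)^(2/3)
T₂/T₁ = 2.24693 × 10^6
(T₂/T₁)^(2/3) = 17155.1
a₂ = 5.665 × 10^6 m × 17155.1 = 9.71836 × 10^10 m ≈ 9.718 × 10^10 m

Final answer: a₂ = 9.718 × 10^10 m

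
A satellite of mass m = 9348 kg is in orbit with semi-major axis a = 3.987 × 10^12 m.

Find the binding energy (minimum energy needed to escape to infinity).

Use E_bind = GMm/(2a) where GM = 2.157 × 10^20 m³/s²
a = 3.987 × 10^12 m
GM = 2.157 × 10^20 m³/s²
m = 9348 kg
GMm = 2.157 × 10^20 × 9348 = 2.01636 × 10^24 m³·kg/s²
2a = 7.974 × 10^12 m
E_bind = GMm/(2a) = 2.52867 × 10^11 J ≈ 252.9 GJ

Final answer: 252.9 GJ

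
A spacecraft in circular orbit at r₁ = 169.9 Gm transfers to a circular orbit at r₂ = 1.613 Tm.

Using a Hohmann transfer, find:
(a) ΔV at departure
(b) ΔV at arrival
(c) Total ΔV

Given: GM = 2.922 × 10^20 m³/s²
r₁ = 169.9 Gm = 1.699 × 10^11 m
r₂ = 1.613 Tm = 1.613 × 10^12 m
GM = 2.922 × 10^20 m³/s²
Transfer ellipse: a_t = (r₁ + r₂)/2 = 8.9145 × 10^11 m
Circular speed at r₁: v₁ = √(GM/r₁) = 41470.9 m/s
Transfer speed at r₁ (periapsis): v₁ₜ = √(GM(2/r₁ − 1/a_t)) = 55784.3 m/s
(a) ΔV₁ = v₁ₜ − v₁ = 14313.4 m/s ≈ 14.31 km/s
Circular speed at r₂: v₂ = √(GM/r₂) = 13459.3 m/s
Transfer speed at r₂ (apoapsis): v₂ₜ = √(GM(2/r₂ − 1/a_t)) = 5875.86 m/s
(b) ΔV₂ = v₂ − v₂ₜ = 7583.46 m/s ≈ 7.583 km/s
(c) ΔV_total = ΔV₁ + ΔV₂ = 21896.9 m/s ≈ 21.9 km/s

Final answer:
(a) ΔV₁ = 14.31 km/s
(b) ΔV₂ = 7.583 km/s
(c) ΔV_total = 21.9 km/s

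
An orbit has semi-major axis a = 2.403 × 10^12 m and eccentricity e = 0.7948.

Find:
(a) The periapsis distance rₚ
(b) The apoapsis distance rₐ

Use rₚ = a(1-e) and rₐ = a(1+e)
a = 2.403 × 10^12 m
e = 0.7948:  1 − e = 0.2052,  1 + e = 1.7948
(a) rₚ = a(1 − e) = 2.403 × 10^12 m × 0.2052 = 4.93096 × 10^11 m ≈ 4.931 × 10^11 m
(b) rₐ = a(1 + e) = 2.403 × 10^12 m × 1.7948 = 4.3129 × 10^12 m ≈ 4.313 × 10^12 m

Final answer:
(a) rₚ = 4.931 × 10^11 m
(b) rₐ = 4.313 × 10^12 m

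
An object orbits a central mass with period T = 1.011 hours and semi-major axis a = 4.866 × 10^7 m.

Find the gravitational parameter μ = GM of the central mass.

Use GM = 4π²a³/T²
T = 1.011 hours = 3639.6 s
a = 4.866 × 10^7 m
a³ = 1.15217 × 10^23 m³
T² = 1.32467 × 10^7 s²
GM = 4π² × (1.15217 × 10^23) / (1.32467 × 10^7) = 3.43375 × 10^17 m³/s²
GM ≈ 3.434 × 10^17 m³/s²

Final answer: GM = 3.434 × 10^17 m³/s²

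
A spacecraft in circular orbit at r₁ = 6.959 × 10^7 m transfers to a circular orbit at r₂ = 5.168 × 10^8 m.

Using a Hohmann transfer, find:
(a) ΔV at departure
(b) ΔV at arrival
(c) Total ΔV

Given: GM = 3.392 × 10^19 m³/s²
r₁ = 6.959 × 10^7 m
r₂ = 5.168 × 10^8 m
GM = 3.392 × 10^19 m³/s²
Transfer ellipse: a_t = (r₁ + r₂)/2 = 2.93195 × 10^8 m
Circular speed at r₁: v₁ = √(GM/r₁) = 698159 m/s
Transfer speed at r₁ (periapsis): v₁ₜ = √(GM(2/r₁ − 1/a_t)) = 926910 m/s
(a) ΔV₁ = v₁ₜ − v₁ = 228751 m/s ≈ 228.8 km/s
Circular speed at r₂: v₂ = √(GM/r₂) = 256193 m/s
Transfer speed at r₂ (apoapsis): v₂ₜ = √(GM(2/r₂ − 1/a_t)) = 124814 m/s
(b) ΔV₂ = v₂ − v₂ₜ = 131379 m/s ≈ 131.4 km/s
(c) ΔV_total = ΔV₁ + ΔV₂ = 360130 m/s ≈ 360.1 km/s

Final answer:
(a) ΔV₁ = 228.8 km/s
(b) ΔV₂ = 131.4 km/s
(c) ΔV_total = 360.1 km/s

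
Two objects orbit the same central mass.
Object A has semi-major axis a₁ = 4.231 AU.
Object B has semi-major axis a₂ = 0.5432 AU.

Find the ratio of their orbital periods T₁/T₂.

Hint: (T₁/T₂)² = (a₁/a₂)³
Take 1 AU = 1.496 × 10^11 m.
a₁ = 4.231 AU = 6.32958 × 10^11 m
a₂ = 0.5432 AU = 8.12627 × 10^10 m
a₁/a₂ = 7.78903
T₁/T₂ = (a₁/a₂)^(3/2) = (7.78903)^1.5 = 21.7383

Final answer: T₁/T₂ = 21.74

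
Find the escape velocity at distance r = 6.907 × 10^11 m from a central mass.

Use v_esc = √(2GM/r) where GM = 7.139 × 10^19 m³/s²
r = 6.907 × 10^11 m
GM = 7.139 × 10^19 m³/s²
2GM/r = 2 × (7.139 × 10^19) / (6.907 × 10^11) = 2.06718 × 10^8 m²/s²
v_esc = √(2GM/r) = 14377.7 m/s ≈ 14.38 km/s

Final answer: 14.38 km/s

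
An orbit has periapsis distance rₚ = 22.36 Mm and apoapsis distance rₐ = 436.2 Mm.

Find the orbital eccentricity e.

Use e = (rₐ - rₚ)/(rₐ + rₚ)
rₚ = 22.36 Mm = 2.236 × 10^7 m
rₐ = 436.2 Mm = 4.362 × 10^8 m
rₐ − rₚ = 4.1384 × 10^8 m
rₐ + rₚ = 4.5856 × 10^8 m
e = (rₐ − rₚ)/(rₐ + rₚ) = 0.902477

Final answer: e = 0.9025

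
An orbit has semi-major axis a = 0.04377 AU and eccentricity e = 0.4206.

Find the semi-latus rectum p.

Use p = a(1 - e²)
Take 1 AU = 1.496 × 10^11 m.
a = 0.04377 AU = 6.54799 × 10^9 m
e = 0.4206,  e² = 0.176904,  1 − e² = 0.823096
p = a(1 − e²) = 6.54799 × 10^9 m × 0.823096 = 5.38962 × 10^9 m ≈ 0.03603 AU

Final answer: p = 0.03603 AU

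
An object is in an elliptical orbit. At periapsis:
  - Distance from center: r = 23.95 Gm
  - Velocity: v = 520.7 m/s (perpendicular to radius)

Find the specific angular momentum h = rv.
r = 23.95 Gm = 2.395 × 10^10 m
v = 520.7 m/s
h = rv = 2.395 × 10^10 × 520.7 = 1.24708 × 10^13 m²/s ≈ 1.247 × 10^13 m²/s

Final answer: h = 1.247 × 10^13 m²/s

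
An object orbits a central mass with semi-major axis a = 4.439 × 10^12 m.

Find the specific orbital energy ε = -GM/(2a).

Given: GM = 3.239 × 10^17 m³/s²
a = 4.439 × 10^12 m
GM = 3.239 × 10^17 m³/s²
2a = 8.878 × 10^12 m
ε = −GM/(2a) = -36483.4 J/kg ≈ -36.48 kJ/kg

Final answer: -36.48 kJ/kg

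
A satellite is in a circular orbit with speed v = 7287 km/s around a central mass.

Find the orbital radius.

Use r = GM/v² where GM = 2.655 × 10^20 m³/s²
v = 7287 km/s = 7.287 × 10^6 m/s
GM = 2.655 × 10^20 m³/s²
v² = 5.31004 × 10^13 m²/s²
r = GM/v² = (2.655 × 10^20) / (5.31004 × 10^13) = 4.99997 × 10^6 m ≈ 5 Mm

Final answer: 5 Mm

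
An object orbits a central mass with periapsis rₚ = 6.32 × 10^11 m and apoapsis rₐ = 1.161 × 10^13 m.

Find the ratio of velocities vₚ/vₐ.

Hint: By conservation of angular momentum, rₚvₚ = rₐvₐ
rₚ = 6.32 × 10^11 m
rₐ = 1.161 × 10^13 m
rₚvₚ = rₐvₐ  ⇒  vₚ/vₐ = rₐ/rₚ
vₚ/vₐ = (1.161 × 10^13) / (6.32 × 10^11) = 18.3703

Final answer: vₚ/vₐ = 18.37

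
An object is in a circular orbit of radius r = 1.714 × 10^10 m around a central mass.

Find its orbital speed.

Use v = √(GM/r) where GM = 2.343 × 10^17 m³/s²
r = 1.714 × 10^10 m
GM = 2.343 × 10^17 m³/s²
GM/r = (2.343 × 10^17) / (1.714 × 10^10) = 1.36698 × 10^7 m²/s²
v = √(GM/r) = 3697.27 m/s ≈ 3.697 km/s

Final answer: 3.697 km/s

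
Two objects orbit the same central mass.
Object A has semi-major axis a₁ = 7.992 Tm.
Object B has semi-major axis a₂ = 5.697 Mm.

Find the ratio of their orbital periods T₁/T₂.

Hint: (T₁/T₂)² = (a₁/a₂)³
a₁ = 7.992 Tm = 7.992 × 10^12 m
a₂ = 5.697 Mm = 5.697 × 10^6 m
a₁/a₂ = 1.40284 × 10^6
T₁/T₂ = (a₁/a₂)^(3/2) = (1.40284 × 10^6)^1.5 = 1.66155 × 10^9

Final answer: T₁/T₂ = 1.662 × 10^9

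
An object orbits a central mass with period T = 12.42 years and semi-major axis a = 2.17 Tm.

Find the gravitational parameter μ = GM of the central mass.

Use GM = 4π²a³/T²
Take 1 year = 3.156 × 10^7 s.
T = 12.42 years = 3.91975 × 10^8 s
a = 2.17 Tm = 2.17 × 10^12 m
a³ = 1.02183 × 10^37 m³
T² = 1.53645 × 10^17 s²
GM = 4π² × (1.02183 × 10^37) / (1.53645 × 10^17) = 2.62556 × 10^21 m³/s²
GM ≈ 2.626 × 10^21 m³/s²

Final answer: GM = 2.626 × 10^21 m³/s²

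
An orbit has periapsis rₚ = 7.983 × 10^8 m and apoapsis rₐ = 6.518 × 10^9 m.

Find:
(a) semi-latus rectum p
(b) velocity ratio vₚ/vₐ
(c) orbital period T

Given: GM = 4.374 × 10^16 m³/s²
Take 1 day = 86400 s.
rₚ = 7.983 × 10^8 m
rₐ = 6.518 × 10^9 m
GM = 4.374 × 10^16 m³/s²
a = (rₚ + rₐ)/2 = 3.65815 × 10^9 m
e = (rₐ − rₚ)/(rₐ + rₚ) = (5.7197 × 10^9) / (7.3163 × 10^9) = 0.781775
(a) 1 − e² = 0.388828;  p = a(1 − e²) = 3.65815 × 10^9 × 0.388828 = 1.42239 × 10^9 m ≈ 1.422 × 10^9 m
(b) vₚ/vₐ = rₐ/rₚ (angular momentum) = (6.518 × 10^9) / (7.983 × 10^8) = 8.16485 ≈ 8.165
(c) a³ = 4.89536 × 10^28 m³;  T = 2π √(a³/GM) = 2π × 1.05792 × 10^6 s = 6.64711 × 10^6 s ≈ 76.93 days

Final answer:
(a) semi-latus rectum p = 1.422 × 10^9 m
(b) velocity ratio vₚ/vₐ = 8.165
(c) orbital period T = 76.93 days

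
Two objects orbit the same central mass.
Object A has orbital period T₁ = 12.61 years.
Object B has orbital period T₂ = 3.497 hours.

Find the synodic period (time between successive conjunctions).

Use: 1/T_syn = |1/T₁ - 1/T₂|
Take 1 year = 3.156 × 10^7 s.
T₁ = 12.61 years = 3.97972 × 10^8 s
T₂ = 3.497 hours = 12589.2 s
1/T₁ = 2.51274 × 10^-9 s⁻¹
1/T₂ = 7.94332 × 10^-5 s⁻¹
|1/T₁ − 1/T₂| = 7.94307 × 10^-5 s⁻¹
T_syn = 1 / |1/T₁ − 1/T₂| = 12589.6 s ≈ 3.497 hours

Final answer: T_syn = 3.497 hours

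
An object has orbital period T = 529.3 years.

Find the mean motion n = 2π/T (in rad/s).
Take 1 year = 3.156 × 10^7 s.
T = 529.3 years = 1.67047 × 10^10 s
n = 2π / (1.67047 × 10^10 s) = 3.76133 × 10^-10 rad/s ≈ 3.761 × 10^-10 rad/s

Final answer: n = 3.761 × 10^-10 rad/s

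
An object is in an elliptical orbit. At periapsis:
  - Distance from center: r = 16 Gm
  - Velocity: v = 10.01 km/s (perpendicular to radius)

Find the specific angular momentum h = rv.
r = 16 Gm = 1.6 × 10^10 m
v = 10.01 km/s = 10010 m/s
h = rv = 1.6 × 10^10 × 10010 = 1.6016 × 10^14 m²/s ≈ 1.602 × 10^14 m²/s

Final answer: h = 1.602 × 10^14 m²/s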